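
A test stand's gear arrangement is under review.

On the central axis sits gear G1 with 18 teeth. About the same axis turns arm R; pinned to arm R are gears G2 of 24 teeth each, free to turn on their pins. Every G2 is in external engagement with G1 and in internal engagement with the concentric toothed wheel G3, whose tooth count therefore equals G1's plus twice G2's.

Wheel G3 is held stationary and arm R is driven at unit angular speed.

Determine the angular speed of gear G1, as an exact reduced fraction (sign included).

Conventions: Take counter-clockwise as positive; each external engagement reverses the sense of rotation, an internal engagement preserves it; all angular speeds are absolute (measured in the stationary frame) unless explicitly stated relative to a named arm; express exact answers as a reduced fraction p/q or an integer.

14/3

planetary set (18T centre, 24T on arm, 66T internal) — Willis relation
ring teeth: 18 + 2·24 = 66
18(ω_sun−ω_arm) = −66(ω_ring−ω_arm),  ω_ring = 0, ω_arm = 1
ω_sun = 1 − (66/18)(0−1) = 14/3
exact speed ratio = 14/3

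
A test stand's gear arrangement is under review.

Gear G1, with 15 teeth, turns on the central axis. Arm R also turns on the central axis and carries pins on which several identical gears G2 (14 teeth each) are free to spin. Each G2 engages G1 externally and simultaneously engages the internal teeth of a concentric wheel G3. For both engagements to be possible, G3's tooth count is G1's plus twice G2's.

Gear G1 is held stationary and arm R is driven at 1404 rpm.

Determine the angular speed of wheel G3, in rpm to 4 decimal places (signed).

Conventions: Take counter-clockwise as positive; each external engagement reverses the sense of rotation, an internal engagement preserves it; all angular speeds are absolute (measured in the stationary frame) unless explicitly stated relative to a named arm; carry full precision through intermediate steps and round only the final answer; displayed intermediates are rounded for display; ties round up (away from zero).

+1893.7674 rpm

class = planetary set [G3 = 15+2·14 = 43; Willis about the carrier]
normalise by the input: solve with ω_arm = 1, then scale by 1404 rpm
ring teeth: 15 + 2·14 = 43
15(ω_sun−ω_arm) = −43(ω_ring−ω_arm),  ω_sun = 0, ω_arm = 1
ω_ring = 1 − (15/43)(0−1) = 58/43
scale: ω_ring = 58/43 × 1404 rpm = +1893.7674 rpm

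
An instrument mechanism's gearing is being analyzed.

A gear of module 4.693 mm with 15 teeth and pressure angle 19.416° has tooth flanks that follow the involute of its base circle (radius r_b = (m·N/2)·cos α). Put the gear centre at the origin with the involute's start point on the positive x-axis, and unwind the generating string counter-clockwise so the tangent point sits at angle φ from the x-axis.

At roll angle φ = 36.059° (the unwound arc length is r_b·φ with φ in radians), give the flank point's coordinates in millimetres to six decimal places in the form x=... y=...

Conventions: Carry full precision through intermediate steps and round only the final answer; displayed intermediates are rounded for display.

recognized (one wheel, involute flank): single-mesh tooth geometry, m = 4.693, N = 15
pitch radius r_p = m·N/2 = 4.693·15/2 = 35.197500
base radius r_b = r_p·cos α = 35.197500·cos 19.416° = 33.195813
roll angle φ = 36.059° = 0.62934827 rad
x = r_b·(cos φ + φ·sin φ) = 39.133118
y = r_b·(sin φ − φ·cos φ) = 2.650545

x=39.133118 y=2.650545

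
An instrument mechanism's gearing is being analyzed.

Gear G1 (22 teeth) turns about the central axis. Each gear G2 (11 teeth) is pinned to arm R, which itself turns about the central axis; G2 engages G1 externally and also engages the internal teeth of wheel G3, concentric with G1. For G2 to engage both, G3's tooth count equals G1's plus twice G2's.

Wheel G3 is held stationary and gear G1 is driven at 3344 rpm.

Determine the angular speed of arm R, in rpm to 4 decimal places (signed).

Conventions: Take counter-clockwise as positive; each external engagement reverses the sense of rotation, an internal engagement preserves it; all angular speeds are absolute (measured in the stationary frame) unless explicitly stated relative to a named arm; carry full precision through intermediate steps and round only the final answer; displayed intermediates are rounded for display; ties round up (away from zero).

class = planetary set [G3 = 22+2·11 = 44; Willis about the carrier]
normalise by the input: solve with ω_sun = 1, then scale by 3344 rpm
ring teeth: 22 + 2·11 = 44
22(ω_sun−ω_arm) = −44(ω_ring−ω_arm),  ω_ring = 0, ω_sun = 1
22(1−ω_arm) = −44(0−ω_arm)  ⇒  66·ω_arm = 22  ⇒  ω_arm = 1/3
scale: ω_arm = 1/3 × 3344 rpm = +1114.6667 rpm

+1114.6667 rpm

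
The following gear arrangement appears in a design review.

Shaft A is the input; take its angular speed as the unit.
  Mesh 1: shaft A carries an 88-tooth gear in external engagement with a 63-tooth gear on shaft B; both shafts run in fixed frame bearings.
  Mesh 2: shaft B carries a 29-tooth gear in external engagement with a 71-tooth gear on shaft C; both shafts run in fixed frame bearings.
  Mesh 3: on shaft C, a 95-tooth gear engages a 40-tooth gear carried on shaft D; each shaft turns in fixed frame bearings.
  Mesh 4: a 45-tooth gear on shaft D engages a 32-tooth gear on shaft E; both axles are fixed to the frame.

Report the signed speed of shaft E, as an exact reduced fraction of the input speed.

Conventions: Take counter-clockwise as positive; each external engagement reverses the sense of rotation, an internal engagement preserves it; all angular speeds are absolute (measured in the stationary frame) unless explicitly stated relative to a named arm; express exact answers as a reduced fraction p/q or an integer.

30305/15904

4-mesh fixed-axis compound train (all bearings frame-fixed)
mesh 1 [88T→63T]: |ω|/ω_in = 1×88/63 = 88/63, sense flips to −
mesh 2 [29T→71T]: |ω|/ω_in = (88/63)×29/71 = 2552/4473, sense flips to +
mesh 3 [95T→40T]: |ω|/ω_in = (2552/4473)×95/40 = 6061/4473, sense flips to −
mesh 4 [45T→32T]: |ω|/ω_in = (6061/4473)×45/32 = 30305/15904, sense flips to +
signed output speed (× input speed) = 30305/15904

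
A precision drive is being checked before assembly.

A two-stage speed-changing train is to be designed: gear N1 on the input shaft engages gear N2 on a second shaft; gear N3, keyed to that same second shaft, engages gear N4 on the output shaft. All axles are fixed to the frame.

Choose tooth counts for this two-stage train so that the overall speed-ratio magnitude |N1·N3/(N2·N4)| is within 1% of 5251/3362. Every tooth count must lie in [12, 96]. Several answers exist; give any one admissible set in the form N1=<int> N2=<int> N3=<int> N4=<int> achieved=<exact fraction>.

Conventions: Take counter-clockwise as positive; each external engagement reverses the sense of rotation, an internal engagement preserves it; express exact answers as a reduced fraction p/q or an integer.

class = fixed-axis compound train [2-stage, 5251/3362 wanted]
target = 5251/3362 in lowest terms: an exact hit needs N1·N3 = k·5251 and N2·N4 = k·3362 for one integer k, every count in [12, 96]; additionally prefer no 1:1 stage (N1 ≠ N2, N3 ≠ N4)
k = 1: N1·N3 = 5251 = 59·89, N2·N4 = 3362 = 41·82
achieved = 59·89/(41·82) = 5251/3362; |achieved − target| = 0 ≤ 5251/336200 ✓

N1=59 N2=41 N3=89 N4=82 achieved=5251/3362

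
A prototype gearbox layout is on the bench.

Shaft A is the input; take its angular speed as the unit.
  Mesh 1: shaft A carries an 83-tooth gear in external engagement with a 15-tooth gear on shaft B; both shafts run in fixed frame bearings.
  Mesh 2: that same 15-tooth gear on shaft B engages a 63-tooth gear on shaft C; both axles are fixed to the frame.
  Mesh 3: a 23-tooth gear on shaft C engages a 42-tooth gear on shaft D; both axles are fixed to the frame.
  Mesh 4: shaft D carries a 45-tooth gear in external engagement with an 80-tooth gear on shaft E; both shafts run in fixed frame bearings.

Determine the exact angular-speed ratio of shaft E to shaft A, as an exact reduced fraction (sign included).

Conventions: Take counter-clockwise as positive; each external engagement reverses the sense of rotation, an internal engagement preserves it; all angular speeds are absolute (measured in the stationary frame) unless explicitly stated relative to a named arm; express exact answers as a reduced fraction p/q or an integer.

1909/4704

class = fixed-axis compound train [4 meshes; 4 ratios multiply, 4 sense flips]
mesh 1 [83T→15T]: running ratio 83/15, sense −
mesh 2 [15T→63T]: running ratio 83/63, sense +
mesh 3 [23T→42T]: running ratio 1909/2646, sense −
mesh 4 [45T→80T]: running ratio 1909/4704, sense +
ω_out/ω_in = 1909/4704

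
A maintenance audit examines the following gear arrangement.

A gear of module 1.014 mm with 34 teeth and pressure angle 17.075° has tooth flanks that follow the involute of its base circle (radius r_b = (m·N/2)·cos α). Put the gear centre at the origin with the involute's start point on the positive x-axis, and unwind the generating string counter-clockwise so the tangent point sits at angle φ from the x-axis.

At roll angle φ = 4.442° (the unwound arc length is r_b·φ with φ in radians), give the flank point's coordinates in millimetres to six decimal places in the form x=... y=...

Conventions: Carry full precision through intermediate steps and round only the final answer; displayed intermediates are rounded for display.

single-mesh involute tooth geometry (34T wheel at module 1.014)
pitch radius r_p = m·N/2 = 1.014·34/2 = 17.238000
base radius r_b = r_p·cos α = 17.238000·cos 17.075° = 16.478170
roll angle φ = 4.442° = 0.07752753 rad
x = r_b·(cos φ + φ·sin φ) = 16.527617
y = r_b·(sin φ − φ·cos φ) = 0.002558

x=16.527617 y=0.002558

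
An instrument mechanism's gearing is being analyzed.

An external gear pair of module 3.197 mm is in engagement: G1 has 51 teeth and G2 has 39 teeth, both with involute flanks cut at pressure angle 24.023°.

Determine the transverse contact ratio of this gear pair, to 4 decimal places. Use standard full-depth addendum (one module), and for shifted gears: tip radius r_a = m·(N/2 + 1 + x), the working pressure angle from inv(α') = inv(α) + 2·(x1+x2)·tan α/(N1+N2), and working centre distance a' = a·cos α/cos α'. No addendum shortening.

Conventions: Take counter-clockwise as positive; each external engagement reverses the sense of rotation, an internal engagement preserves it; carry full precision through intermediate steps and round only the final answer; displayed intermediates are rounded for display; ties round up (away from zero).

1.5578

recognized (one external pair, fixed centres): single-mesh tooth geometry, m = 3.197, N1 = 51, N2 = 39
base radii: r_b1 = 74.462106, r_b2 = 56.941611
tip radii: r_a1 = 84.720500, r_a2 = 65.538500
no profile shift: α' = α, a' = a
action lengths: √(r_a1²−r_b1²) = 40.409873, √(r_a2²−r_b2²) = 32.449159
base pitch p_b = π·m·cos α = 9.173710
CR = (40.409873 + 32.449159 − 143.865000·sin 24.02300°)/9.173710 = 1.557833
contact ratio ≈ 1.5578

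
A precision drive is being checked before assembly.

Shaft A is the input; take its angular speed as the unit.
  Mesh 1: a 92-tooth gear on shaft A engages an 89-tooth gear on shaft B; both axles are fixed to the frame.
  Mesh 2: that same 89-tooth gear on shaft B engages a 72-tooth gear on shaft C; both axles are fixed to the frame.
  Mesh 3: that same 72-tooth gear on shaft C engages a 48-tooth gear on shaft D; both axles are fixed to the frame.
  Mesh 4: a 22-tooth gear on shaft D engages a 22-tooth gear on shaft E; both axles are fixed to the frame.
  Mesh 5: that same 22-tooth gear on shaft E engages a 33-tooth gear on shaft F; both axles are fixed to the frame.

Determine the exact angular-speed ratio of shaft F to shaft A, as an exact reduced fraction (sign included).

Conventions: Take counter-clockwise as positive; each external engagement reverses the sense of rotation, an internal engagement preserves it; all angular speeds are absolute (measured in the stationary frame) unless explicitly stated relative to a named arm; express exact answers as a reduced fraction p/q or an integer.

-23/18

class = fixed-axis compound train [5 meshes; 5 ratios multiply, 5 sense flips]
mesh 1 [92T→89T]: running ratio 92/89, sense −
mesh 2 [89T→72T]: running ratio 23/18, sense +
mesh 3 [72T→48T]: running ratio 23/12, sense −
mesh 4 [22T→22T]: running ratio 23/12, sense +
mesh 5 [22T→33T]: running ratio 23/18, sense −
ω_out/ω_in = -23/18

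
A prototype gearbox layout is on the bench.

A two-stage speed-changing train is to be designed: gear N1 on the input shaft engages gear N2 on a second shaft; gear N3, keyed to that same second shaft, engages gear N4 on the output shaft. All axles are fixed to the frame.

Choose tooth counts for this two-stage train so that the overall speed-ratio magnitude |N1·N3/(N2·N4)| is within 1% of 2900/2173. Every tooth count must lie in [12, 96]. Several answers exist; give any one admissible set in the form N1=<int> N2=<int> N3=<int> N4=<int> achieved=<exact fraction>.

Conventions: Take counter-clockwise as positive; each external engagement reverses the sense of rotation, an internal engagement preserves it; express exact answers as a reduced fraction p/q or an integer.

2-stage fixed-axis compound train for ratio 2900/2173
target = 2900/2173 in lowest terms: an exact hit needs N1·N3 = k·2900 and N2·N4 = k·2173 for one integer k, every count in [12, 96]; additionally prefer no 1:1 stage (N1 ≠ N2, N3 ≠ N4)
k = 1: N1·N3 = 2900 = 50·58, N2·N4 = 2173 = 41·53
achieved = 50·58/(41·53) = 2900/2173; |achieved − target| = 0 ≤ 29/2173 ✓

N1=50 N2=41 N3=58 N4=53 achieved=2900/2173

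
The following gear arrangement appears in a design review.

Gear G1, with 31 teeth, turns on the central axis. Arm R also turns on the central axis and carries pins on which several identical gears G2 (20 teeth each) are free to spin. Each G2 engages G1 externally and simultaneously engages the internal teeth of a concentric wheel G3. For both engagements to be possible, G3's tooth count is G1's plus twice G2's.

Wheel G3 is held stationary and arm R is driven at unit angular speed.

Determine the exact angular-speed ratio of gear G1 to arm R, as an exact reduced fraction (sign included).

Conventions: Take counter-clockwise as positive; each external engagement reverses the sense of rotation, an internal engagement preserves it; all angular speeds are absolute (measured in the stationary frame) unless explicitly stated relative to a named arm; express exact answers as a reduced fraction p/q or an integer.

recognized (axles ride arm R): planetary set, 31/20/71 teeth
ring teeth: 31 + 2·20 = 71
31(ω_sun−ω_arm) = −71(ω_ring−ω_arm),  ω_ring = 0, ω_arm = 1
ω_sun = 1 − (71/31)(0−1) = 102/31
ω_out/ω_in = 102/31

102/31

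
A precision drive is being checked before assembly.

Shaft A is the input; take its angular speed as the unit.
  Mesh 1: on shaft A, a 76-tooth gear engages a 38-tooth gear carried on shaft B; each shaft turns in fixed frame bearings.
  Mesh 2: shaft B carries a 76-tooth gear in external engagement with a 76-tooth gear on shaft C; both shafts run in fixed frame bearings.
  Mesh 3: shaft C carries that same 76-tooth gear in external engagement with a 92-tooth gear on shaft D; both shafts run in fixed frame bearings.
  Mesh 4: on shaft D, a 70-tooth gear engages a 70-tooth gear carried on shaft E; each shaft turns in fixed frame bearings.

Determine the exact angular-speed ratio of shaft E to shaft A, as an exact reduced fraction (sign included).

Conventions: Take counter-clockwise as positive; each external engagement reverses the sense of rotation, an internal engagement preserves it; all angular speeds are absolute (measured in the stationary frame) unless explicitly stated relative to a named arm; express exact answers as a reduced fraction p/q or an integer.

38/23

class = fixed-axis compound train [4 meshes; 4 ratios multiply, 4 sense flips]
mesh 1 [76T→38T]: running ratio 2, sense −
mesh 2 [76T→76T]: running ratio 2, sense +
mesh 3 [76T→92T]: running ratio 38/23, sense −
mesh 4 [70T→70T]: running ratio 38/23, sense +
ω_out/ω_in = 38/23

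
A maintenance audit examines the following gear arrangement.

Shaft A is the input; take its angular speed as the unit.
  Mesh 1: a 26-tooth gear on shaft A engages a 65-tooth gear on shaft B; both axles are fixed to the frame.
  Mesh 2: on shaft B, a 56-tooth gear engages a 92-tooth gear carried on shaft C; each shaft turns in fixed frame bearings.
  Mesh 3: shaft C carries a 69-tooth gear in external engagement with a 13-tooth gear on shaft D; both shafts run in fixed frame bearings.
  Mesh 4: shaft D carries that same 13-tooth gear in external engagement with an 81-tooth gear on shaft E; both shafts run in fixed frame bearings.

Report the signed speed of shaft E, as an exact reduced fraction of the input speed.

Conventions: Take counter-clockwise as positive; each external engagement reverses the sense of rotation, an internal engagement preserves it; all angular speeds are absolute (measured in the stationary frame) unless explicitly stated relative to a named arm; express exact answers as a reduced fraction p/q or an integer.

4-mesh fixed-axis compound train (all bearings frame-fixed)
mesh 1 [26T→65T]: |ω|/ω_in = 1×26/65 = 2/5, sense flips to −
mesh 2 [56T→92T]: |ω|/ω_in = (2/5)×56/92 = 28/115, sense flips to +
mesh 3 [69T→13T]: |ω|/ω_in = (28/115)×69/13 = 84/65, sense flips to −
mesh 4 [13T→81T]: |ω|/ω_in = (84/65)×13/81 = 28/135, sense flips to +
signed output speed (× input speed) = 28/135

28/135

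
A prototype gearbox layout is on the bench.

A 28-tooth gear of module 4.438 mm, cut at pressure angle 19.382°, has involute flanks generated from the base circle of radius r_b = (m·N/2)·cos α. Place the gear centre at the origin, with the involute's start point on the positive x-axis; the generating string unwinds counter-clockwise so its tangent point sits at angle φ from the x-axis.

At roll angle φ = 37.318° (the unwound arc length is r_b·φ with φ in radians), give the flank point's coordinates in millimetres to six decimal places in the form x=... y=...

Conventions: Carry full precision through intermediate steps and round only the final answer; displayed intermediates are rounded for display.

class = single-mesh tooth geometry [base-circle involute, m = 4.438, 28T]
pitch radius r_p = m·N/2 = 4.438·28/2 = 62.132000
base radius r_b = r_p·cos α = 62.132000·cos 19.382° = 58.610791
roll angle φ = 37.318° = 0.65132197 rad
x = r_b·(cos φ + φ·sin φ) = 69.755010
y = r_b·(sin φ − φ·cos φ) = 5.172575

x=69.755010 y=5.172575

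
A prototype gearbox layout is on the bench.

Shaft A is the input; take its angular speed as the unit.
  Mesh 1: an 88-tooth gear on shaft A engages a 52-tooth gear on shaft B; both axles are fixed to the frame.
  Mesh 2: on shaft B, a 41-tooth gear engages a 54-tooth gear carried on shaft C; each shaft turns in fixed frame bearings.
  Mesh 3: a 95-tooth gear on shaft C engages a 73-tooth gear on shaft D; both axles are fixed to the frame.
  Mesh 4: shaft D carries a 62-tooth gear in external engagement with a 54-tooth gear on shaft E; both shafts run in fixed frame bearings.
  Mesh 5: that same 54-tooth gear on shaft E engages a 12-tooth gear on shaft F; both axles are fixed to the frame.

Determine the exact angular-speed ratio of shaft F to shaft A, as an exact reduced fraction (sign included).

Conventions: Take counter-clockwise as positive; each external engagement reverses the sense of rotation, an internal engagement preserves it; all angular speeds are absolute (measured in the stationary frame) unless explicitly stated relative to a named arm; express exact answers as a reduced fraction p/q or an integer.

-1328195/153738

class = fixed-axis compound train [5 meshes; 5 ratios multiply, 5 sense flips]
mesh 1 [88T→52T]: running ratio 22/13, sense −
mesh 2 [41T→54T]: running ratio 451/351, sense +
mesh 3 [95T→73T]: running ratio 42845/25623, sense −
mesh 4 [62T→54T]: running ratio 1328195/691821, sense +
mesh 5 [54T→12T]: running ratio 1328195/153738, sense −
ω_out/ω_in = -1328195/153738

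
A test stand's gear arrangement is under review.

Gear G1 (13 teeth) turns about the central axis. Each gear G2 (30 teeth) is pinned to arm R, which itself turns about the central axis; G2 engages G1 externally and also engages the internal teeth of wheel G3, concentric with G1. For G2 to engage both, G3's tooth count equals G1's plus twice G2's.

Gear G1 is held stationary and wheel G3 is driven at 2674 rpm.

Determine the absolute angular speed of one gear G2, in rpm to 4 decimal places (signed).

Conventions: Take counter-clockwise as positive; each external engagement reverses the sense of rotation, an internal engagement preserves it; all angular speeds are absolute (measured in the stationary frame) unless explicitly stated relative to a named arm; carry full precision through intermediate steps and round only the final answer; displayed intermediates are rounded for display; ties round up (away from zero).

+3253.3667 rpm

topology: planetary set — G1 13T / G2 30T / G3 73T, arm = carrier (Willis)
normalise by the input: solve with ω_ring = 1, then scale by 2674 rpm
ring teeth: 13 + 2·30 = 73
13(ω_sun−ω_arm) = −73(ω_ring−ω_arm),  ω_sun = 0, ω_ring = 1
13(0−ω_arm) = −73(1−ω_arm)  ⇒  86·ω_arm = 73  ⇒  ω_arm = 73/86
sun–planet mesh: 13·(0−73/86) = −30·(ω_p−ω_arm)  ⇒  ω_p−ω_arm = 949/2580
ω_p = 73/86 + 949/2580 = 73/60
scale: ω_p = 73/60 × 2674 rpm = +3253.3667 rpm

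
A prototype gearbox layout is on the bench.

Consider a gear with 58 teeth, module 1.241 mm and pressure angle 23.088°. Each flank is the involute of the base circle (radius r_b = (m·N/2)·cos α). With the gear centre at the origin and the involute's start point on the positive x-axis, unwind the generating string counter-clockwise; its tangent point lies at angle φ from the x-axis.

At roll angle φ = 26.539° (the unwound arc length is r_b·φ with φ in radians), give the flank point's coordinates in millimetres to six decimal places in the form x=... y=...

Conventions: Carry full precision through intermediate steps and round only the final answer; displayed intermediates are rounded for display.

x=36.469634 y=1.073322

class = single-mesh tooth geometry [base-circle involute, m = 1.241, 58T]
pitch radius r_p = m·N/2 = 1.241·58/2 = 35.989000
base radius r_b = r_p·cos α = 35.989000·cos 23.088° = 33.106412
roll angle φ = 26.539° = 0.46319293 rad
x = r_b·(cos φ + φ·sin φ) = 36.469634
y = r_b·(sin φ − φ·cos φ) = 1.073322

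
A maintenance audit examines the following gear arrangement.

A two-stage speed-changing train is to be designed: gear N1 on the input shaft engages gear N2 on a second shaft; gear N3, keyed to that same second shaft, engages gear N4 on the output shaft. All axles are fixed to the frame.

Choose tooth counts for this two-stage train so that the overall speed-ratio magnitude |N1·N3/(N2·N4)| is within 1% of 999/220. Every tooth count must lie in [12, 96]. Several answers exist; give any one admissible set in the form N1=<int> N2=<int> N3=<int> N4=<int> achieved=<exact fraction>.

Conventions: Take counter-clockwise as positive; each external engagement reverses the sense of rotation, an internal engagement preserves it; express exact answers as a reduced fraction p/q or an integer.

2-stage fixed-axis compound train for ratio 999/220
target = 999/220 in lowest terms: an exact hit needs N1·N3 = k·999 and N2·N4 = k·220 for one integer k, every count in [12, 96]; additionally prefer no 1:1 stage (N1 ≠ N2, N3 ≠ N4)
k = 1: no 1:1-free in-range split of k·999 and k·220 into factor pairs; take k = 2
k = 2: N1·N3 = 1998 = 27·74, N2·N4 = 440 = 20·22
achieved = 27·74/(20·22) = 999/220; |achieved − target| = 0 ≤ 999/22000 ✓

N1=27 N2=20 N3=74 N4=22 achieved=999/220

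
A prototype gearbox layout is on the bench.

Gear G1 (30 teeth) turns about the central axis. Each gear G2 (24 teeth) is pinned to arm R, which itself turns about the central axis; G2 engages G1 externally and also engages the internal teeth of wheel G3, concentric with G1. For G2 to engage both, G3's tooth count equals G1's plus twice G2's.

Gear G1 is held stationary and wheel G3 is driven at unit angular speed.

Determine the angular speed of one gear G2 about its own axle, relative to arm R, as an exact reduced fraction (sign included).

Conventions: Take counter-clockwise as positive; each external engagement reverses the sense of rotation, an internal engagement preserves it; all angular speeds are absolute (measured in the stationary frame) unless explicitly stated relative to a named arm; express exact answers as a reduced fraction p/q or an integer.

65/72

planetary set (30T centre, 24T on arm, 78T internal) — Willis relation
ring teeth: 30 + 2·24 = 78
30(ω_sun−ω_arm) = −78(ω_ring−ω_arm),  ω_sun = 0, ω_ring = 1
30(0−ω_arm) = −78(1−ω_arm)  ⇒  108·ω_arm = 78  ⇒  ω_arm = 13/18
sun–planet mesh: 30·(0−13/18) = −24·(ω_p−ω_arm)  ⇒  ω_p−ω_arm = 65/72
exact speed ratio = 65/72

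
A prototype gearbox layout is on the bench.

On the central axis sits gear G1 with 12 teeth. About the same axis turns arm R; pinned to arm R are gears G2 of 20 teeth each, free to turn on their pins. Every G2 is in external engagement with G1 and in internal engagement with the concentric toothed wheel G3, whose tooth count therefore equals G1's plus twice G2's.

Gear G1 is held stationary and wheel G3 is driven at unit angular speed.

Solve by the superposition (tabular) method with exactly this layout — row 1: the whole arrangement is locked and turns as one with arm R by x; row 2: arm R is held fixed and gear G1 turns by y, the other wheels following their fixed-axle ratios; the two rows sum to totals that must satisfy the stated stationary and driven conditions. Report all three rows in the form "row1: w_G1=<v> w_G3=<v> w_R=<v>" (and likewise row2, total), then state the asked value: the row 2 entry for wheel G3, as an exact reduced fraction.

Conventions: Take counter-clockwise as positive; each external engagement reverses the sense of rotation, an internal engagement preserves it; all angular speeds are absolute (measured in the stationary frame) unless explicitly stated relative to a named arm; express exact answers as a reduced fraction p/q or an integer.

row1: w_G1=13/16 w_G3=13/16 w_R=13/16
row2: w_G1=-13/16 w_G3=3/16 w_R=0
total: w_G1=0 w_G3=1 w_R=13/16
asked value: 3/16

recognized (axles ride arm R): planetary set, 12/20/52 teeth
row 1 (train locked, turned with arm): all members turn x
row 2 (arm held, sun turns y): ω_ring = −(12/52)·y, ω_arm = 0
boundary: total ω_sun = x + y = 0 and total ω_ring = x − (12/52)·y = 1  ⇒  y = -13/16, x = 13/16
row 2 ring = −(12/52)·(-13/16) = 3/16
totals (row 1 + row 2): sun 13/16 + (-13/16) = 0, ring 13/16 + 3/16 = 1, arm 13/16 + 0 = 13/16
asked cell (row2, ring) = 3/16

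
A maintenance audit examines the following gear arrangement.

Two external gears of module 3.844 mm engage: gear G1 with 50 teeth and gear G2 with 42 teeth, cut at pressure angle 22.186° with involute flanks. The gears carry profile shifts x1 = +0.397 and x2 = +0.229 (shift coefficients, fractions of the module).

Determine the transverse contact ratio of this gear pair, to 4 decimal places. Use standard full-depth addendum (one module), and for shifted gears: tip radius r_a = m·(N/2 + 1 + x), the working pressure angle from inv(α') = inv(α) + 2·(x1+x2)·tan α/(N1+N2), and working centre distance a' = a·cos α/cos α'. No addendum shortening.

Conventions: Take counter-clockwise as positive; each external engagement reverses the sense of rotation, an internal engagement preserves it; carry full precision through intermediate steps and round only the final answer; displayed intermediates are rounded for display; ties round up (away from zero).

single-mesh involute tooth geometry (50T engaging 42T at module 3.844)
base radii: r_b1 = 88.985033, r_b2 = 74.747428
tip radii: r_a1 = 101.470068, r_a2 = 85.448276
inv(α') = inv(22.186°) + 2·(+0.397+0.229)·tan α/(50+42) = 0.02613841  ⇒  α' = 23.93876°
a' = a·cos α / cos α' = 176.8240·cos 22.186°/cos 23.93876° = 179.142348
action lengths: √(r_a1²−r_b1²) = 48.763087, √(r_a2²−r_b2²) = 41.403260
base pitch p_b = π·m·cos α = 11.182189
CR = (48.763087 + 41.403260 − 179.142348·sin 23.93876°)/11.182189 = 1.562980
contact ratio ≈ 1.5630

1.5630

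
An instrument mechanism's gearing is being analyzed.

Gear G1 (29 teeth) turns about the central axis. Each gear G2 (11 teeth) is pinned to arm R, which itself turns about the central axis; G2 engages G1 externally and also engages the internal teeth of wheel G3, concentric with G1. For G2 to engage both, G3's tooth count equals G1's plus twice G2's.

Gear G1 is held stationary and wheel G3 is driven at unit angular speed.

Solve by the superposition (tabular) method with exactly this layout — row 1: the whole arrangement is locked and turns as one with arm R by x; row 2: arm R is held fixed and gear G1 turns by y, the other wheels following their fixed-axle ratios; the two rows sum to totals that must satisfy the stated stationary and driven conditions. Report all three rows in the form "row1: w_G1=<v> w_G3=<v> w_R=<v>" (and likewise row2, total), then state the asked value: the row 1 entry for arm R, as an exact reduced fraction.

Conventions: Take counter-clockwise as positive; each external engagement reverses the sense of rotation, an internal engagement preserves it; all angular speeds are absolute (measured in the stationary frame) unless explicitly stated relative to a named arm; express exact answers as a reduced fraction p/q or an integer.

topology: planetary set — G1 29T / G2 11T / G3 51T, arm = carrier (Willis)
row 1: whole set turns with the arm by x
row 2 — arm fixed, fixed-axis ratios: sun y, ring −(29/51)·y, arm 0
boundary: total ω_sun = x + y = 0 and total ω_ring = x − (29/51)·y = 1  ⇒  y = -51/80, x = 51/80
row 2 ring = −(29/51)·(-51/80) = 29/80
totals (row 1 + row 2): sun 51/80 + (-51/80) = 0, ring 51/80 + 29/80 = 1, arm 51/80 + 0 = 51/80
asked cell (row1, arm) = 51/80

row1: w_G1=51/80 w_G3=51/80 w_R=51/80
row2: w_G1=-51/80 w_G3=29/80 w_R=0
total: w_G1=0 w_G3=1 w_R=51/80
asked value: 51/80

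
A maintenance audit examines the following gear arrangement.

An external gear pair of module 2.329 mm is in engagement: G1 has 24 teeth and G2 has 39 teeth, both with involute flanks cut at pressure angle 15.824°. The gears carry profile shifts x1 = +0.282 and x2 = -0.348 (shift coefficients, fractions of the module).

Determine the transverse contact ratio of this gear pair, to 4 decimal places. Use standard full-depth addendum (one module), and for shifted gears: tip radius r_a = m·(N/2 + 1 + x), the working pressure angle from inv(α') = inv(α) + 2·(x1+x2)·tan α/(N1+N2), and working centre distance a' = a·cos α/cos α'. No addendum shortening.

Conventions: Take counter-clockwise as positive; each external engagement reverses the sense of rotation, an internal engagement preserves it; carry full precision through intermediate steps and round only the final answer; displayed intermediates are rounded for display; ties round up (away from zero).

1.8470

topology: single-mesh involute geometry — m = 2.329, 24T/39T pair
base radii: r_b1 = 26.888879, r_b2 = 43.694428
tip radii: r_a1 = 30.933778, r_a2 = 46.934008
inv(α') = inv(15.824°) + 2·(+0.282-0.348)·tan α/(24+39) = 0.00664921  ⇒  α' = 15.38792°
a' = a·cos α / cos α' = 73.3635·cos 15.824°/cos 15.38792° = 73.207704
action lengths: √(r_a1²−r_b1²) = 15.293359, √(r_a2²−r_b2²) = 17.134704
base pitch p_b = π·m·cos α = 7.039492
CR = (15.293359 + 17.134704 − 73.207704·sin 15.38792°)/7.039492 = 1.847035
contact ratio ≈ 1.8470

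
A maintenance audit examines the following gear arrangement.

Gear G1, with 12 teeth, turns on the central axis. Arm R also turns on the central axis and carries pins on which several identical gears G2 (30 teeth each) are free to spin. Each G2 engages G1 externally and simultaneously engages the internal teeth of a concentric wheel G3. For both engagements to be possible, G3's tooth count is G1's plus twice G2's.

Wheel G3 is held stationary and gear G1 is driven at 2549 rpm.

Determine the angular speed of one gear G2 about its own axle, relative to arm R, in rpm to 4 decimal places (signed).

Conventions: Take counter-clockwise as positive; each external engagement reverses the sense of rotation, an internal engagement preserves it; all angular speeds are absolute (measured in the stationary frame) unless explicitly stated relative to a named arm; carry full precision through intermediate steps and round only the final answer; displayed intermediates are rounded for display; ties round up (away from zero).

-873.9429 rpm

planetary set (12T centre, 30T on arm, 72T internal) — Willis relation
normalise by the input: solve with ω_sun = 1, then scale by 2549 rpm
ring teeth: 12 + 2·30 = 72
12(ω_sun−ω_arm) = −72(ω_ring−ω_arm),  ω_ring = 0, ω_sun = 1
12(1−ω_arm) = −72(0−ω_arm)  ⇒  84·ω_arm = 12  ⇒  ω_arm = 1/7
sun–planet mesh: 12·(1−1/7) = −30·(ω_p−ω_arm)  ⇒  ω_p−ω_arm = -12/35
scale: ω_p−ω_arm = -12/35 × 2549 rpm = -873.9429 rpm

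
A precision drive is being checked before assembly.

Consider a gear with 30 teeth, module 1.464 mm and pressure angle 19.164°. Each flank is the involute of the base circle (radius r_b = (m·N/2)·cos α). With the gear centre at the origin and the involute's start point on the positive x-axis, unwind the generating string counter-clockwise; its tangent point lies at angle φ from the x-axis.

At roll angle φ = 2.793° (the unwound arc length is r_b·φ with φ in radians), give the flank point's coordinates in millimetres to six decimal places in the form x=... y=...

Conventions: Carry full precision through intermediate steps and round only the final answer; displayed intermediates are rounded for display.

x=20.767670 y=0.000801

single-mesh involute tooth geometry (30T wheel at module 1.464)
pitch radius r_p = m·N/2 = 1.464·30/2 = 21.960000
base radius r_b = r_p·cos α = 21.960000·cos 19.164° = 20.743039
roll angle φ = 2.793° = 0.04874705 rad
x = r_b·(cos φ + φ·sin φ) = 20.767670
y = r_b·(sin φ − φ·cos φ) = 0.000801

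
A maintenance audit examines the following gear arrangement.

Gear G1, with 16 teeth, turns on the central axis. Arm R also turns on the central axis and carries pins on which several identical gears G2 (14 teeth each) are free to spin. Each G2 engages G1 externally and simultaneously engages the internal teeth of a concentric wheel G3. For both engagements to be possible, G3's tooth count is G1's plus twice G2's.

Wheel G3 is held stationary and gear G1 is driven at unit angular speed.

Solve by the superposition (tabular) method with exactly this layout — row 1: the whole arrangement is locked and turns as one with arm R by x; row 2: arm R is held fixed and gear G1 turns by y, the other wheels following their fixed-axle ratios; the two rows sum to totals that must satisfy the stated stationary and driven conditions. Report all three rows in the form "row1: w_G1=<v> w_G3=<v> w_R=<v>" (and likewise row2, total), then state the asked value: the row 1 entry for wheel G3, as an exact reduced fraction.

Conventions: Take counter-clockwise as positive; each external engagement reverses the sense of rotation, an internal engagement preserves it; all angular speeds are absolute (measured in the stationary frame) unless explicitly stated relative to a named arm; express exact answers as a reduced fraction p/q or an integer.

class = planetary set [G3 = 16+2·14 = 44; Willis about the carrier]
row 1 (train locked, turned with arm): all members turn x
row 2: sun turns y, ring = −(16/44)·y, arm 0
boundary: total ω_ring = x − (16/44)·y = 0 and total ω_sun = x + y = 1  ⇒  y = 11/15, x = 4/15
row 2 ring = −(16/44)·11/15 = -4/15
totals (row 1 + row 2): sun 4/15 + 11/15 = 1, ring 4/15 + (-4/15) = 0, arm 4/15 + 0 = 4/15
asked cell (row1, ring) = 4/15

row1: w_G1=4/15 w_G3=4/15 w_R=4/15
row2: w_G1=11/15 w_G3=-4/15 w_R=0
total: w_G1=1 w_G3=0 w_R=4/15
asked value: 4/15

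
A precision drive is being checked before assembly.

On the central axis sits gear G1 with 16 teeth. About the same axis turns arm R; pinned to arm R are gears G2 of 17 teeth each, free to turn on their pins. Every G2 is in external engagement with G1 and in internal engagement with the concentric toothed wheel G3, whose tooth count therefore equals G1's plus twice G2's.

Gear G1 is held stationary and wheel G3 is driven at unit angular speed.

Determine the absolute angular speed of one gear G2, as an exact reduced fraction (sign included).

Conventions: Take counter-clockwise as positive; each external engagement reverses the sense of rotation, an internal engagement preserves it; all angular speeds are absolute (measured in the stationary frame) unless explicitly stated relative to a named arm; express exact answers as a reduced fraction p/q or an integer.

25/17

topology: planetary set — G1 16T / G2 17T / G3 50T, arm = carrier (Willis)
ring teeth: 16 + 2·17 = 50
16(ω_sun−ω_arm) = −50(ω_ring−ω_arm),  ω_sun = 0, ω_ring = 1
16(0−ω_arm) = −50(1−ω_arm)  ⇒  66·ω_arm = 50  ⇒  ω_arm = 25/33
sun–planet mesh: 16·(0−25/33) = −17·(ω_p−ω_arm)  ⇒  ω_p−ω_arm = 400/561
ω_p = 25/33 + 400/561 = 25/17
exact speed ratio = 25/17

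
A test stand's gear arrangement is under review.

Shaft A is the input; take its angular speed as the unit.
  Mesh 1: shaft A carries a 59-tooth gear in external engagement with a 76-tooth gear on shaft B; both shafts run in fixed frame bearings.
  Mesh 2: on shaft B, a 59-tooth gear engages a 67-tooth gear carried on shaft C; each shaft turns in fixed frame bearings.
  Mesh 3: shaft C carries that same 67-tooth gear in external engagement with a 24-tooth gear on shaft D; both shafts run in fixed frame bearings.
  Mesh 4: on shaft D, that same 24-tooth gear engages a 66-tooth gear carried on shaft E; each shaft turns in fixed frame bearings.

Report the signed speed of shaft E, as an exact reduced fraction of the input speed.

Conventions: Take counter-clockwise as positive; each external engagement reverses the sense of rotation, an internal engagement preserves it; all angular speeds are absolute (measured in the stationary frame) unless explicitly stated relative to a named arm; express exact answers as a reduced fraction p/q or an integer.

4-mesh fixed-axis compound train (all bearings frame-fixed)
mesh 1 [59T→76T]: |ω|/ω_in = 1×59/76 = 59/76, sense flips to −
mesh 2 [59T→67T]: |ω|/ω_in = (59/76)×59/67 = 3481/5092, sense flips to +
mesh 3 [67T→24T]: |ω|/ω_in = (3481/5092)×67/24 = 3481/1824, sense flips to −
mesh 4 [24T→66T]: |ω|/ω_in = (3481/1824)×24/66 = 3481/5016, sense flips to +
signed output speed (× input speed) = 3481/5016

3481/5016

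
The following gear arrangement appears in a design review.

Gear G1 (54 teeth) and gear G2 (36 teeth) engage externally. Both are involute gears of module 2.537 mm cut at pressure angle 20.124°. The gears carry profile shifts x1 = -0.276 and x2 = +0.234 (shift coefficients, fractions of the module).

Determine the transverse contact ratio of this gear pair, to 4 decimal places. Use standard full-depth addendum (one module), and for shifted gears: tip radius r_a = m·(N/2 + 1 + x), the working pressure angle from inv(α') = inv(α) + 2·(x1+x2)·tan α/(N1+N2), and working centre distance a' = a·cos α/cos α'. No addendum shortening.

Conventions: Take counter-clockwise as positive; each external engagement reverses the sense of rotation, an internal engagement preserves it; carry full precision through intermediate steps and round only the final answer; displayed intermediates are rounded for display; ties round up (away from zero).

1.7097

topology: single-mesh involute geometry — m = 2.537, 54T/36T pair
base radii: r_b1 = 64.317151, r_b2 = 42.878101
tip radii: r_a1 = 70.335788, r_a2 = 48.796658
inv(α') = inv(20.124°) + 2·(-0.276+0.234)·tan α/(54+36) = 0.01485103  ⇒  α' = 19.97689°
a' = a·cos α / cos α' = 114.1650·cos 20.124°/cos 19.97689° = 114.058072
action lengths: √(r_a1²−r_b1²) = 28.468002, √(r_a2²−r_b2²) = 23.293396
base pitch p_b = π·m·cos α = 7.483640
CR = (28.468002 + 23.293396 − 114.058072·sin 19.97689°)/7.483640 = 1.709658
contact ratio ≈ 1.7097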